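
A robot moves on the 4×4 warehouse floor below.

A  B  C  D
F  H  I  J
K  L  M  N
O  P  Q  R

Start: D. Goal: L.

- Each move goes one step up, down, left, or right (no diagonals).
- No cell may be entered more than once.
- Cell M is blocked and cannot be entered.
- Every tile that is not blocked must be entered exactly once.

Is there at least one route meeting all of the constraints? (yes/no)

yes

One route that works: D → J → N → R → Q → P → O → K → F → A → B → C → I → H → L.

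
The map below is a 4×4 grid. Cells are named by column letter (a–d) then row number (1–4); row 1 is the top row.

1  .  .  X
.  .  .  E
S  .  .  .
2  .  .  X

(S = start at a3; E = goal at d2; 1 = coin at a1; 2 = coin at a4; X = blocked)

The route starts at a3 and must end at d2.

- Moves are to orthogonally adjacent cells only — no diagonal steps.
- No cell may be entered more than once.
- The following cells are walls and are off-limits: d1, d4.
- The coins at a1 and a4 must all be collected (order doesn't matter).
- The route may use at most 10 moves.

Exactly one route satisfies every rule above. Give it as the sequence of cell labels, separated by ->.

a3 -> a4 -> b4 -> b3 -> b2 -> a2 -> a1 -> b1 -> c1 -> c2 -> d2

Any route must reach a1 and a4 and still end at d2 within 10 moves, so the order of the required stops is forced.
Route from a3: down to a4, right to b4, 2× up (reaching b2), left to a2, up to a1, 2× right (reaching c1), down to c2, right to d2 — 10 moves in all.
Check: all required cells visited; 10 ≤ 10 moves.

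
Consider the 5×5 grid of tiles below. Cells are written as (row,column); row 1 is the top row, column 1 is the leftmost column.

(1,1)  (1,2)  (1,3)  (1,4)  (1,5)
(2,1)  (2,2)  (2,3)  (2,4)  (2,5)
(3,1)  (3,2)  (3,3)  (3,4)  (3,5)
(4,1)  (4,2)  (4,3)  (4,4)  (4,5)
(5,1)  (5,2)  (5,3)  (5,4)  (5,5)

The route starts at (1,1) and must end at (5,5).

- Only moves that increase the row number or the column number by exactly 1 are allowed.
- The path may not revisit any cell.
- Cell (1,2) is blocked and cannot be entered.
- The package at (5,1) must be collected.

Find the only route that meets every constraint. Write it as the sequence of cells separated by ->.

Moves only go right or down, so the column and row indices never decrease.
Route from (1,1): 4× down (reaching (5,1)), 4× right (reaching (5,5)) — 8 moves in all.
Check: all required cells visited.

(1,1) -> (2,1) -> (3,1) -> (4,1) -> (5,1) -> (5,2) -> (5,3) -> (5,4) -> (5,5)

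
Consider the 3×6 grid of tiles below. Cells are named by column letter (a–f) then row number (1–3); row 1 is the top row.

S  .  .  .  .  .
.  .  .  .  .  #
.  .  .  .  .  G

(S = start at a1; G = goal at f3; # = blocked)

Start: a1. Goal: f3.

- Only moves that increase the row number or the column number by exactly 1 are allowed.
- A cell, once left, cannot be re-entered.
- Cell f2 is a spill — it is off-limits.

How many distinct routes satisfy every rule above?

15

A right/down-only route from a1 to f3 makes exactly 2 down-moves and 5 right-moves in some order.
With no other constraints that would be C(7,2) = 21 routes.
Subtract routes through each blocked cell (inclusion–exclusion for overlaps): − through f2: 6 → 15.
That gives 15 routes.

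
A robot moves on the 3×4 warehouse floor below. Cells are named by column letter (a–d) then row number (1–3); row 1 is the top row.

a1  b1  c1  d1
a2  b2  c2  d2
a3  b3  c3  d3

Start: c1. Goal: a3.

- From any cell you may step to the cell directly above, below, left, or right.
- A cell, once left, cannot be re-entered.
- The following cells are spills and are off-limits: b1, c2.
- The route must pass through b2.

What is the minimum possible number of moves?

Any route passes through b2 somewhere between c1 and a3. Summing Manhattan distances along the two legs (c1 → b2 → a3) gives a lower bound of 2 + 2 = 4 moves.
That bound ignores the blocked cells. Measuring each leg by the fewest moves that actually steer around them (c1→b2: 6; b2→a3: 2) raises the lower bound to 8.
A route of 8 moves exists: c1 → d1 → d2 → d3 → c3 → b3 → b2 → a2 → a3.
Since 8 matches that lower bound, it is optimal.

8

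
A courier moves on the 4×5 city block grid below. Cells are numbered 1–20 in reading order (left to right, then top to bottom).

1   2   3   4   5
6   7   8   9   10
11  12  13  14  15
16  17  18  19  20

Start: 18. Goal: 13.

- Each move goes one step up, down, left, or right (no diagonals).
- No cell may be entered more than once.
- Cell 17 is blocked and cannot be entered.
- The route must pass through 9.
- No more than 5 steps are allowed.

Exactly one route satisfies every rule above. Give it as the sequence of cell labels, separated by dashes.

The budget equals the shortest possible length, so every move has to be on a shortest route through the required cells.
Route from 18: right 1 to 19, up 2 to 9, left 1 to 8, down 1 to 13 — 5 moves in all.
Check: all required cells visited; 5 ≤ 5 moves.

18 - 19 - 14 - 9 - 8 - 13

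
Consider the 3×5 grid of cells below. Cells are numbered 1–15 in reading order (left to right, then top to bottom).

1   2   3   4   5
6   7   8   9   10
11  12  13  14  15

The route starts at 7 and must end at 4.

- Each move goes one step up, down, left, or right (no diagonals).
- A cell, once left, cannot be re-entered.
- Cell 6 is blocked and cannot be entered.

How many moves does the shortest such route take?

3

The Manhattan distance from 7 to 4 is |2−1| + |2−4| = 3, so at least 3 moves are needed.
A route of 3 moves achieves this: 7 → 2 → 3 → 4.
Since 3 matches the lower bound, it is optimal.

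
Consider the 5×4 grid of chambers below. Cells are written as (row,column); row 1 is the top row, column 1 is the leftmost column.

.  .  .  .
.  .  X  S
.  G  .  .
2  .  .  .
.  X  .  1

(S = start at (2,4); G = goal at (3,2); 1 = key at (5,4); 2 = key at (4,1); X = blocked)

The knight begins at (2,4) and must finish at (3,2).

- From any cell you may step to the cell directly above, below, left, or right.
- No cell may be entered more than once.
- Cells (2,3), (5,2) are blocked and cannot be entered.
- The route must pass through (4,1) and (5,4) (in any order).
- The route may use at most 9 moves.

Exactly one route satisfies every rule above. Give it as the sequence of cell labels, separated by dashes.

(2,4) - (3,4) - (4,4) - (5,4) - (5,3) - (4,3) - (4,2) - (4,1) - (3,1) - (3,2)

The 9-move cap with required stops at (4,1), (5,4) leaves no slack for detours.
Route from (2,4): down 3 to (5,4), left 1 to (5,3), up 1 to (4,3), left 2 to (4,1), up 1 to (3,1), right 1 to (3,2) — 9 moves in all.
Check: all required cells visited; 9 ≤ 9 moves.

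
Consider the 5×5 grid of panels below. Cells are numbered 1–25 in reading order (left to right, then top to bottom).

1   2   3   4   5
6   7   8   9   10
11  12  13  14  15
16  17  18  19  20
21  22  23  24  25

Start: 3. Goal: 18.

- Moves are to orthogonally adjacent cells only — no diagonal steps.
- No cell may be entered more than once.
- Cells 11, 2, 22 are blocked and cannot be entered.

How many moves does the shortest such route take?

3

The Manhattan distance from 3 to 18 is |1−4| + |3−3| = 3, so at least 3 moves are needed.
A route of 3 moves achieves this: 3 → 8 → 13 → 18.
Since 3 matches the lower bound, it is optimal.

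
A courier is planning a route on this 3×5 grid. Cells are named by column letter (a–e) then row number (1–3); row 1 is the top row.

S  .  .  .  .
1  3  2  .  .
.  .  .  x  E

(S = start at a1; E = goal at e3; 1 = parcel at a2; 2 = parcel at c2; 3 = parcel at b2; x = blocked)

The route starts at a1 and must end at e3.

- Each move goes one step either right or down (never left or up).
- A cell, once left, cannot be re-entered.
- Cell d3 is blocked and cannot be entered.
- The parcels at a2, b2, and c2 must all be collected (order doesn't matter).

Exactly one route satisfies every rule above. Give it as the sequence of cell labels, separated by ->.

a1 -> a2 -> b2 -> c2 -> d2 -> e2 -> e3

Moves only go right or down, so the column and row indices never decrease.
Route from a1: down 1 to a2, right 4 to e2, down 1 to e3 — 6 moves in all.
Check: all required cells visited.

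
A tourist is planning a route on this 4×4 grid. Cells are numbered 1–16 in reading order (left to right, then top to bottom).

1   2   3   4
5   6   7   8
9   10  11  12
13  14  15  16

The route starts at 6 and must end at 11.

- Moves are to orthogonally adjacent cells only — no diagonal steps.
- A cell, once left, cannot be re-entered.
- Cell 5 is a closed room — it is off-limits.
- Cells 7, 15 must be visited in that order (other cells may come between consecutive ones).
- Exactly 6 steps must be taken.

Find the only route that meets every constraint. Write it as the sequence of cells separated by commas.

The waypoints must appear in the order 7, 15, with no cell reused.
Route from 6: 2× right (reaching 8), 2× down (reaching 16), left to 15, up to 11 — 6 moves in all.
Check: order respected (7 at step 1, 15 at step 5); 6 moves as required.

6, 7, 8, 12, 16, 15, 11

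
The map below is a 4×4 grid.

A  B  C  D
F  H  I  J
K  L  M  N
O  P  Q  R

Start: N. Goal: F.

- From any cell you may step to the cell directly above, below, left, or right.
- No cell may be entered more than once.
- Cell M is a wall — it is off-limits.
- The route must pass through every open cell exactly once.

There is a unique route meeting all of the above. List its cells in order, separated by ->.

Need to visit all 15 open cells exactly once, starting at N and ending at F.
Cell O has only two open neighbours (K and P), so the path must pass straight through it: one of those is the cell it's entered from and the other is where it exits.
Route from N: down 1 to R, left 3 to O, up 1 to K, right 1 to L, up 1 to H, right 2 to J, up 1 to D, left 3 to A, down 1 to F — 14 moves in all.
Check: all 15 open cells covered.

N -> R -> Q -> P -> O -> K -> L -> H -> I -> J -> D -> C -> B -> A -> F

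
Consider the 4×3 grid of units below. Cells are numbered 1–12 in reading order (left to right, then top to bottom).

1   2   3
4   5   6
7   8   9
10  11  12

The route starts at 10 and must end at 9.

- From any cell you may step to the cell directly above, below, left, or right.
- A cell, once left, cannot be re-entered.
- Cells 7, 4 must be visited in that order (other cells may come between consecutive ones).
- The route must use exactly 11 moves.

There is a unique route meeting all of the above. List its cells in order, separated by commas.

10, 7, 4, 1, 2, 3, 6, 5, 8, 11, 12, 9

The waypoints must appear in the order 7, 4, with no cell reused.
Route from 10: up 3 to 1, right 2 to 3, down 1 to 6, left 1 to 5, down 2 to 11, right 1 to 12, up 1 to 9 — 11 moves in all.
Check: order respected (7 at step 1, 4 at step 2); 11 moves as required.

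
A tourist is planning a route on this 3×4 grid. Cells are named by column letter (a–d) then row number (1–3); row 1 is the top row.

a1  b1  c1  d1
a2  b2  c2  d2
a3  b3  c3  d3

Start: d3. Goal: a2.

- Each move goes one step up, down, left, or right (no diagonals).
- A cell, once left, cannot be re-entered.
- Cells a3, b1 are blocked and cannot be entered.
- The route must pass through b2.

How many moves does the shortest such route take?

Any route passes through b2 somewhere between d3 and a2. Summing Manhattan distances along the two legs (d3 → b2 → a2) gives a lower bound of 3 + 1 = 4 moves.
A route of 4 moves achieves this: d3 → d2 → c2 → b2 → a2.
Since 4 matches the lower bound, it is optimal.

4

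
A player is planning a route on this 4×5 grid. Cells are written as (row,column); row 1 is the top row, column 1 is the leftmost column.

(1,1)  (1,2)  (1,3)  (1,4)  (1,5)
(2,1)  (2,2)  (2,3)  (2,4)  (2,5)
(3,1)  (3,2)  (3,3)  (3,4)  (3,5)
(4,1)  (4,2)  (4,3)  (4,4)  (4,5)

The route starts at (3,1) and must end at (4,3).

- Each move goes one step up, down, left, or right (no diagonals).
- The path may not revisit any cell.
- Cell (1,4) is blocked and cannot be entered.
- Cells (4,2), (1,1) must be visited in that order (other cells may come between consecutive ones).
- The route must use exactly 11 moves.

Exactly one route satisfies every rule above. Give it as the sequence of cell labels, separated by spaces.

(3,1) (4,1) (4,2) (3,2) (2,2) (2,1) (1,1) (1,2) (1,3) (2,3) (3,3) (4,3)

The waypoints must appear in the order (4,2), (1,1), with no cell reused.
Route from (3,1): down 1 to (4,1), right 1 to (4,2), up 2 to (2,2), left 1 to (2,1), up 1 to (1,1), right 2 to (1,3), down 3 to (4,3) — 11 moves in all.
Check: order respected ((4,2) at step 2, (1,1) at step 6); 11 moves as required.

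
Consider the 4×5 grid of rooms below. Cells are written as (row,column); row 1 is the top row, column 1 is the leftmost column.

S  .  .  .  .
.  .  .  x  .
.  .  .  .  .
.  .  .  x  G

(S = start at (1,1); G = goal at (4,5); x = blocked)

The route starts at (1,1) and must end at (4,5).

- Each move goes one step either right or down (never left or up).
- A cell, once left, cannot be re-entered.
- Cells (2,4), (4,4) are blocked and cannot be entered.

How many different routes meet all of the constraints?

7

A right/down-only route from (1,1) to (4,5) makes exactly 3 down-moves and 4 right-moves in some order.
With no other constraints that would be C(7,3) = 35 routes.
Subtract routes through each blocked cell (inclusion–exclusion for overlaps): − through (2,4): 12 − through (4,4): 20 + through (2,4)&(4,4): 4 → 7.
That gives 7 routes.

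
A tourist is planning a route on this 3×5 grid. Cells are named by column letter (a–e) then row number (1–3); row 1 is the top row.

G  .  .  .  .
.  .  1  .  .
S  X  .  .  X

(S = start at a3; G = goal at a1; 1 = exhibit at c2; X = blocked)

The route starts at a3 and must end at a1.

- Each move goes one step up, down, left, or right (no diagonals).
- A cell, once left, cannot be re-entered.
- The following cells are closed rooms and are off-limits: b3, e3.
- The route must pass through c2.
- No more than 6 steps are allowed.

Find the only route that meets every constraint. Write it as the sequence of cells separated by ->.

Any route must reach c2 and still end at a1 within 6 moves, so the order of the required stops is forced.
Route from a3: up 1 to a2, right 2 to c2, up 1 to c1, left 2 to a1 — 6 moves in all.
Check: all required cells visited; 6 ≤ 6 moves.

a3 -> a2 -> b2 -> c2 -> c1 -> b1 -> a1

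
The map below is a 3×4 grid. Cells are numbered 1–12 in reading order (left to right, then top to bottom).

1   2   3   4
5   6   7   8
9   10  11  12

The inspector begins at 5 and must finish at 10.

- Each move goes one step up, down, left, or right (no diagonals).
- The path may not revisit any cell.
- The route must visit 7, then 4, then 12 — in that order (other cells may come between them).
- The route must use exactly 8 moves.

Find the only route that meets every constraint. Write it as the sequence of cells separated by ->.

The waypoints must appear in the order 7, 4, 12, with no cell reused.
Route from 5: 2× right (reaching 7), up to 3, right to 4, 2× down (reaching 12), 2× left (reaching 10) — 8 moves in all.
Check: order respected (7 at step 2, 4 at step 4, 12 at step 6); 8 moves as required.

5 -> 6 -> 7 -> 3 -> 4 -> 8 -> 12 -> 11 -> 10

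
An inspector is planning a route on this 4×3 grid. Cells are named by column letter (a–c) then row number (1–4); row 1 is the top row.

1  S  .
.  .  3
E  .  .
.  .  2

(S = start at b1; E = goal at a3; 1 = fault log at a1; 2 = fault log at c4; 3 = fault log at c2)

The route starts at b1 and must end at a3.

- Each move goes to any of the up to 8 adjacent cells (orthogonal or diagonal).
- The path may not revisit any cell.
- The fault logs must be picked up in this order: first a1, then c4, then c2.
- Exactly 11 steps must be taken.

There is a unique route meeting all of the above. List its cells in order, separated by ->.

The waypoints must appear in the order a1, c4, c2, with no cell reused.
Route from b1: left 1 to a1, down 1 to a2, down-right 1 to b3, down-left 1 to a4, right 2 to c4, up 3 to c1, down-left 2 to a3 — 11 moves in all.
Check: order respected (1 at step 1, 2 at step 6, 3 at step 8); 11 moves as required.

b1 -> a1 -> a2 -> b3 -> a4 -> b4 -> c4 -> c3 -> c2 -> c1 -> b2 -> a3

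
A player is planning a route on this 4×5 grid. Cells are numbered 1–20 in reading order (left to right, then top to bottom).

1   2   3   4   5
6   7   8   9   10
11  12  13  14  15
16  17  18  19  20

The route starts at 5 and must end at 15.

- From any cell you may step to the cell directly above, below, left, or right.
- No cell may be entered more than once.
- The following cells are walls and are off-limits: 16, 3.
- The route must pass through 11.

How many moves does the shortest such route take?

Any route passes through 11 somewhere between 5 and 15. Summing Manhattan distances along the two legs (5 → 11 → 15) gives a lower bound of 6 + 4 = 10 moves.
A route of 10 moves achieves this: 5 → 10 → 9 → 8 → 7 → 6 → 11 → 12 → 13 → 14 → 15.
Since 10 matches the lower bound, it is optimal.

10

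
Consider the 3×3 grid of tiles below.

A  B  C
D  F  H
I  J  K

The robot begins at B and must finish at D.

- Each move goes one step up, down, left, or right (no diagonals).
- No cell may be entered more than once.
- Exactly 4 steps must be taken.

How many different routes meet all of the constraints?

Need simple routes of exactly 4 moves from B to D (Manhattan distance 2, so 1 moves are spent on a detour and 1 undoing it).
Enumerating: B F J I D | B C H F D.
That gives 2 routes.

2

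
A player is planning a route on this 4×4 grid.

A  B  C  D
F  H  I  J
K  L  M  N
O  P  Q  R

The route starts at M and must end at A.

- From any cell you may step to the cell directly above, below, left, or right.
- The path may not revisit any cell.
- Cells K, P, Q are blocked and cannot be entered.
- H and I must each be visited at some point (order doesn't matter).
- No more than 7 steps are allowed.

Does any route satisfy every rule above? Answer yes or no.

One route that works: M → I → H → B → A.

yes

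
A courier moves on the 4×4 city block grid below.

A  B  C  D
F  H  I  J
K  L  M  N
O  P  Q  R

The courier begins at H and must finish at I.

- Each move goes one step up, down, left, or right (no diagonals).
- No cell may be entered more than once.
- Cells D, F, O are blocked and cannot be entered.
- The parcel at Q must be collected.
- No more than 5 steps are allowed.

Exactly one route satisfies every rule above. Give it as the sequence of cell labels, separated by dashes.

The budget equals the shortest possible length, so every move has to be on a shortest route through the required cells.
Route from H: down 2 to P, right 1 to Q, up 2 to I — 5 moves in all.
Check: all required cells visited; 5 ≤ 5 moves.

H - L - P - Q - M - I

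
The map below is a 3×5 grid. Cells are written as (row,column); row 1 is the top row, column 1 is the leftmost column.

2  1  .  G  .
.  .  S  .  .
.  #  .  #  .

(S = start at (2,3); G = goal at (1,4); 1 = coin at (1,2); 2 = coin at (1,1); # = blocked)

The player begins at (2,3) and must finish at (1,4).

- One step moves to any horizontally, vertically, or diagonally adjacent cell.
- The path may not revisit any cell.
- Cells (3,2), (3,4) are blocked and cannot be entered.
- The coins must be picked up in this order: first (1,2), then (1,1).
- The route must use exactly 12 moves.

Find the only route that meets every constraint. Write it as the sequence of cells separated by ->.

(2,3) -> (1,3) -> (1,2) -> (1,1) -> (2,1) -> (3,1) -> (2,2) -> (3,3) -> (2,4) -> (3,5) -> (2,5) -> (1,5) -> (1,4)

The waypoints must appear in the order (1,2), (1,1), with no cell reused.
Route from (2,3): up to (1,3), 2× left (reaching (1,1)), 2× down (reaching (3,1)), up-right to (2,2), down-right to (3,3), up-right to (2,4), down-right to (3,5), 2× up (reaching (1,5)), left to (1,4) — 12 moves in all.
Check: order respected (1 at step 2, 2 at step 3); 12 moves as required.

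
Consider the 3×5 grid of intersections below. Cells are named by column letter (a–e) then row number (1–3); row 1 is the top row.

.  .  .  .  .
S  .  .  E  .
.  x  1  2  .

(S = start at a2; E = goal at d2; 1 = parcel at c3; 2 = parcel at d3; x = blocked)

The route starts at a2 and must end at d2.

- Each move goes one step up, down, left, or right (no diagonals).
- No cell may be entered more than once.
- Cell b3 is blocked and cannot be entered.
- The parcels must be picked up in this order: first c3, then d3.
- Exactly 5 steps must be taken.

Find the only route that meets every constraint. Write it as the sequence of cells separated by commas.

The waypoints must appear in the order c3, d3, with no cell reused.
Route from a2: 2× right (reaching c2), down to c3, right to d3, up to d2 — 5 moves in all.
Check: order respected (1 at step 3, 2 at step 4); 5 moves as required.

a2, b2, c2, c3, d3, d2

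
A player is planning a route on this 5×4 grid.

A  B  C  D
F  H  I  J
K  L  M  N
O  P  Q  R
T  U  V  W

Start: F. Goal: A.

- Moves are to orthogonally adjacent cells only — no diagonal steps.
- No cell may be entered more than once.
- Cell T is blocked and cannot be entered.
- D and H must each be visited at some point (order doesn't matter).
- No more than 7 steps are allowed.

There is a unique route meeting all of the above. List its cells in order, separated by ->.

F -> H -> I -> J -> D -> C -> B -> A

The 7-move cap with required stops at D, H leaves no slack for detours.
Route from F: 3× right (reaching J), up to D, 3× left (reaching A) — 7 moves in all.
Check: all required cells visited; 7 ≤ 7 moves.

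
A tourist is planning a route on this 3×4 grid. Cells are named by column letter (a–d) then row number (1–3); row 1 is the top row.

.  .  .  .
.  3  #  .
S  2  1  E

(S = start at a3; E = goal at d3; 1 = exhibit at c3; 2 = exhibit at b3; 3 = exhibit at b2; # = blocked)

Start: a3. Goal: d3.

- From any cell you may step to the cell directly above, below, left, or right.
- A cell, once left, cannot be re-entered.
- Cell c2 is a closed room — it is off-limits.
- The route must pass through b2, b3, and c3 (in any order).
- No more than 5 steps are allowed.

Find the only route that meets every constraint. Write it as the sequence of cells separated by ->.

Any route must reach b2, b3, and c3 and still end at d3 within 5 moves, so the order of the required stops is forced.
Route from a3: up 1 to a2, right 1 to b2, down 1 to b3, right 2 to d3 — 5 moves in all.
Check: all required cells visited; 5 ≤ 5 moves.

a3 -> a2 -> b2 -> b3 -> c3 -> d3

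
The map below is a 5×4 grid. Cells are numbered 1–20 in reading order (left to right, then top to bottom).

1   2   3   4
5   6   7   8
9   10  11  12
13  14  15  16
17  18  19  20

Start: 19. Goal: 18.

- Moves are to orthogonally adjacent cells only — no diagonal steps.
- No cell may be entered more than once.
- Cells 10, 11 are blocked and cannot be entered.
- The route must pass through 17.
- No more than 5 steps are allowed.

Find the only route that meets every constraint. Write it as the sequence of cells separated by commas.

19, 15, 14, 13, 17, 18

Any route must reach 17 and still end at 18 within 5 moves, so the order of the required stops is forced.
Route from 19: up to 15, 2× left (reaching 13), down to 17, right to 18 — 5 moves in all.
Check: all required cells visited; 5 ≤ 5 moves.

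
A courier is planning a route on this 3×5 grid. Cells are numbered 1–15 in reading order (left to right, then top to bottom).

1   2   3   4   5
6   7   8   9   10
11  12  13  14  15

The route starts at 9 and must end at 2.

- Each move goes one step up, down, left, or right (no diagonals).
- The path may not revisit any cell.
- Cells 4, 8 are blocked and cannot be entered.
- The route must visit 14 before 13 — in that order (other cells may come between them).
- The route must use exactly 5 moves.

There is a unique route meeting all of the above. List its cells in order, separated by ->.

9 -> 14 -> 13 -> 12 -> 7 -> 2

The waypoints must appear in the order 14, 13, with no cell reused.
Route from 9: down to 14, 2× left (reaching 12), 2× up (reaching 2) — 5 moves in all.
Check: order respected (14 at step 1, 13 at step 2); 5 moves as required.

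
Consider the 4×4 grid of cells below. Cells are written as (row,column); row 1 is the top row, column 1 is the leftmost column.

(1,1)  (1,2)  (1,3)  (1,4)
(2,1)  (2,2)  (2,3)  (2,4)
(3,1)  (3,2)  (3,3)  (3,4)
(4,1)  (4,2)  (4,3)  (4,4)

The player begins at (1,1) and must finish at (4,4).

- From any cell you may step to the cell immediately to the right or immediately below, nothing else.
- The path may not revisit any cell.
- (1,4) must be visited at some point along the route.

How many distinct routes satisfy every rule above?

1

A right/down-only route from (1,1) to (4,4) makes exactly 3 down-moves and 3 right-moves in some order.
With no other constraints that would be C(6,3) = 20 routes.
Split at (1,4) and multiply the segment counts: (1,1)→(1,4): 1; (1,4)→(4,4): 1; product = 1.
That gives 1 route.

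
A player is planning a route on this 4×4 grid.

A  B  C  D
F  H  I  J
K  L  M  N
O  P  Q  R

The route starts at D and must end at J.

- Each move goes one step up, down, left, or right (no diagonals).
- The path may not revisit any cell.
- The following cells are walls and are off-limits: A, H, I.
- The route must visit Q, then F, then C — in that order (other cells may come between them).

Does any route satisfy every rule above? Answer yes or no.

F must be visited but has only one open neighbour (K), and it is neither the start nor the goal — the route would have to enter and leave through K, re-entering it.

no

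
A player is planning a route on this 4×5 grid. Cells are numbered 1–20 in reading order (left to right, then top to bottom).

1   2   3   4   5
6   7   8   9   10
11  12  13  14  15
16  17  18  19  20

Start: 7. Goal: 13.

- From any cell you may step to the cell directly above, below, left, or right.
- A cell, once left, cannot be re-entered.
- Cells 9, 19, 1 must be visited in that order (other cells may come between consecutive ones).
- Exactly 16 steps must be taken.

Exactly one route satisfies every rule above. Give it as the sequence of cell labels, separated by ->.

7 -> 8 -> 9 -> 14 -> 19 -> 20 -> 15 -> 10 -> 5 -> 4 -> 3 -> 2 -> 1 -> 6 -> 11 -> 12 -> 13

The waypoints must appear in the order 9, 19, 1, with no cell reused.
Route from 7: 2× right (reaching 9), 2× down (reaching 19), right to 20, 3× up (reaching 5), 4× left (reaching 1), 2× down (reaching 11), 2× right (reaching 13) — 16 moves in all.
Check: order respected (9 at step 2, 19 at step 4, 1 at step 12); 16 moves as required.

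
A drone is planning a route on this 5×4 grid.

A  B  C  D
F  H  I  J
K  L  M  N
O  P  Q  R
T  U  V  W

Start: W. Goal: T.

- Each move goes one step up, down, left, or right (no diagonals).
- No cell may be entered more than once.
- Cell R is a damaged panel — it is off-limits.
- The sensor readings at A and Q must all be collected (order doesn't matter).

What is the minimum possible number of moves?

Any route passes through A and Q in some order between W and T. Summing Manhattan distances along each leg and taking the cheapest ordering (W → Q → A → T) gives a lower bound of 2 + 5 + 4 = 11 moves.
A route of 11 moves achieves this: W → V → Q → M → I → C → B → A → F → K → O → T.
Since 11 matches the lower bound, it is optimal.

11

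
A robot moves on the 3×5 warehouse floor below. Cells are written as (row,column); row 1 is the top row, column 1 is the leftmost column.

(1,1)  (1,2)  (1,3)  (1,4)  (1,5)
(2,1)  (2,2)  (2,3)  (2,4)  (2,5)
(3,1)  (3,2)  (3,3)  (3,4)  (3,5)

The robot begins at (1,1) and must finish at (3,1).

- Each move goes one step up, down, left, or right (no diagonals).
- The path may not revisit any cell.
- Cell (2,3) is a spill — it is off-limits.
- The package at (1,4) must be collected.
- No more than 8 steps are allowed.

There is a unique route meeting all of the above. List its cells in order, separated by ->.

The budget equals the shortest possible length, so every move has to be on a shortest route through the required cells.
Route from (1,1): right 3 to (1,4), down 2 to (3,4), left 3 to (3,1) — 8 moves in all.
Check: all required cells visited; 8 ≤ 8 moves.

(1,1) -> (1,2) -> (1,3) -> (1,4) -> (2,4) -> (3,4) -> (3,3) -> (3,2) -> (3,1)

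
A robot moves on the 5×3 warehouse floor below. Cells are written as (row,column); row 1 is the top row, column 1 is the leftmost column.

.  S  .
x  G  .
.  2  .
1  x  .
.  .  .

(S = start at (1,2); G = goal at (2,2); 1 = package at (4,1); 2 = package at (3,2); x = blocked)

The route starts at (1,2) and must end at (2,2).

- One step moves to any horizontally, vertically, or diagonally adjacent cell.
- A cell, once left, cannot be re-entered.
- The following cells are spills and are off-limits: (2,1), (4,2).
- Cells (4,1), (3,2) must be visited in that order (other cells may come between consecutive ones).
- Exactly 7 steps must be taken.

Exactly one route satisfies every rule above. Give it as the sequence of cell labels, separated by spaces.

(1,2) (2,3) (3,3) (4,3) (5,2) (4,1) (3,2) (2,2)

The waypoints must appear in the order (4,1), (3,2), with no cell reused.
Route from (1,2): down-right to (2,3), 2× down (reaching (4,3)), down-left to (5,2), up-left to (4,1), up-right to (3,2), up to (2,2) — 7 moves in all.
Check: order respected (1 at step 5, 2 at step 6); 7 moves as required.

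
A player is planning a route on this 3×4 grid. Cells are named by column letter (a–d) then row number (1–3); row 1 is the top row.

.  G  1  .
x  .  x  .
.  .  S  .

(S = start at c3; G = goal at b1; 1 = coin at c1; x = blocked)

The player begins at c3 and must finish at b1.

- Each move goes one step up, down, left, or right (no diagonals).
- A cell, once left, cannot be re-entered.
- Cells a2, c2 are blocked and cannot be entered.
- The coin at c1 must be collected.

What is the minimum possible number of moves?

Any route passes through c1 somewhere between c3 and b1. Summing Manhattan distances along the two legs (c3 → c1 → b1) gives a lower bound of 2 + 1 = 3 moves.
That bound ignores the blocked cells. Measuring each leg by the fewest moves that actually steer around them (c3→c1: 4; c1→b1: 1) raises the lower bound to 5.
A route of 5 moves exists: c3 → d3 → d2 → d1 → c1 → b1.
Since 5 matches that lower bound, it is optimal.

5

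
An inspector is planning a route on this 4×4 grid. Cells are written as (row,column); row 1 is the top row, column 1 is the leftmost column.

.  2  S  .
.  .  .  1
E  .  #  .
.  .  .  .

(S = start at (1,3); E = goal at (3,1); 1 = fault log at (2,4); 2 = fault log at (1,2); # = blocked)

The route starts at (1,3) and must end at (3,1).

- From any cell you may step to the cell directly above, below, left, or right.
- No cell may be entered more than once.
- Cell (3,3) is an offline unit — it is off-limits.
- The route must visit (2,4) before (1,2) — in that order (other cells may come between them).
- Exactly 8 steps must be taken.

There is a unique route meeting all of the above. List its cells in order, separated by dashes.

(1,3) - (1,4) - (2,4) - (2,3) - (2,2) - (1,2) - (1,1) - (2,1) - (3,1)

The waypoints must appear in the order (2,4), (1,2), with no cell reused.
Route from (1,3): right to (1,4), down to (2,4), 2× left (reaching (2,2)), up to (1,2), left to (1,1), 2× down (reaching (3,1)) — 8 moves in all.
Check: order respected (1 at step 2, 2 at step 5); 8 moves as required.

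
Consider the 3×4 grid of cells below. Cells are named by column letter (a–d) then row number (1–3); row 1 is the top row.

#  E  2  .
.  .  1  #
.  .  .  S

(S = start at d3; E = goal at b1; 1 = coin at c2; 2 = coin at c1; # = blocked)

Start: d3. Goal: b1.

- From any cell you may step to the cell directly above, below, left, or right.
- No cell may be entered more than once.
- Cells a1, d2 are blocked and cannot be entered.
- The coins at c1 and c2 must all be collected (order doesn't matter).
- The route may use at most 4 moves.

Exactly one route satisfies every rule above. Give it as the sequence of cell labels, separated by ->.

The budget equals the shortest possible length, so every move has to be on a shortest route through the required cells.
Route from d3: left 1 to c3, up 2 to c1, left 1 to b1 — 4 moves in all.
Check: all required cells visited; 4 ≤ 4 moves.

d3 -> c3 -> c2 -> c1 -> b1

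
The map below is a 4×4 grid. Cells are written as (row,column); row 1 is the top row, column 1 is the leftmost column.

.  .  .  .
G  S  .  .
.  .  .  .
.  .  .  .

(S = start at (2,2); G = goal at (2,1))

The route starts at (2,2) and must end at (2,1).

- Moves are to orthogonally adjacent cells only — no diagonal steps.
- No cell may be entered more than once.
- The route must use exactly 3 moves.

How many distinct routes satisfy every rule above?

2

Need simple routes of exactly 3 moves from (2,2) to (2,1) (Manhattan distance 1, so 1 moves are spent on a detour and 1 undoing it).
Enumerating: (2,2) (1,2) (1,1) (2,1) | (2,2) (3,2) (3,1) (2,1).
That gives 2 routes.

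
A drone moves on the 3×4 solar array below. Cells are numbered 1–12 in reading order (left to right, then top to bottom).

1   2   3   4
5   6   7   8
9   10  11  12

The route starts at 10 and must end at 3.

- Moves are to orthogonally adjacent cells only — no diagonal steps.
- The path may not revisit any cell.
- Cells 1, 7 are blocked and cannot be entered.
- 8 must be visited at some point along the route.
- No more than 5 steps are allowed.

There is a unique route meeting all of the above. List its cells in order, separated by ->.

10 -> 11 -> 12 -> 8 -> 4 -> 3

Any route must reach 8 and still end at 3 within 5 moves, so the order of the required stops is forced.
Route from 10: 2× right (reaching 12), 2× up (reaching 4), left to 3 — 5 moves in all.
Check: all required cells visited; 5 ≤ 5 moves.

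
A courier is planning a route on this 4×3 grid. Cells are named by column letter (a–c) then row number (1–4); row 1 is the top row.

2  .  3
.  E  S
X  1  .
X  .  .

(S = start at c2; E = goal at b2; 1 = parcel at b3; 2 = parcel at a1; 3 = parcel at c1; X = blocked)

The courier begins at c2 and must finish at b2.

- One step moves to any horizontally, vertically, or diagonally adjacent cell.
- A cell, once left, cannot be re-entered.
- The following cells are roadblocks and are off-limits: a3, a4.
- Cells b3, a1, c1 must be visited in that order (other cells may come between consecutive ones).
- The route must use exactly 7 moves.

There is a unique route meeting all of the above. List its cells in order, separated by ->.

c2 -> c3 -> b3 -> a2 -> a1 -> b1 -> c1 -> b2

The waypoints must appear in the order b3, a1, c1, with no cell reused.
Route from c2: down to c3, left to b3, up-left to a2, up to a1, 2× right (reaching c1), down-left to b2 — 7 moves in all.
Check: order respected (1 at step 2, 2 at step 4, 3 at step 6); 7 moves as required.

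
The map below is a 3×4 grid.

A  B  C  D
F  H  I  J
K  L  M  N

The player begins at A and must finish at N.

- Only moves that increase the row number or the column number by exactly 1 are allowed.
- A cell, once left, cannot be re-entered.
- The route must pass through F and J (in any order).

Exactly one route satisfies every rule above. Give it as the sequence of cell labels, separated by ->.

Moves only go right or down, so the column and row indices never decrease.
Route from A: down 1 to F, right 3 to J, down 1 to N — 5 moves in all.
Check: all required cells visited.

A -> F -> H -> I -> J -> N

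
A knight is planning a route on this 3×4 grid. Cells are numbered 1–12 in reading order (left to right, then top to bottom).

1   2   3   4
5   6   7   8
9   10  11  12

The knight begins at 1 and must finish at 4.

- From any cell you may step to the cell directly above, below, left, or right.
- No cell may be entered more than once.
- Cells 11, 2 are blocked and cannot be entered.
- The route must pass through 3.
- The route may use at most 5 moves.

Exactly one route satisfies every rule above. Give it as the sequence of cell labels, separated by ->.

1 -> 5 -> 6 -> 7 -> 3 -> 4

The 5-move cap with required stops at 3 leaves no slack for detours.
Route from 1: down 1 to 5, right 2 to 7, up 1 to 3, right 1 to 4 — 5 moves in all.
Check: all required cells visited; 5 ≤ 5 moves.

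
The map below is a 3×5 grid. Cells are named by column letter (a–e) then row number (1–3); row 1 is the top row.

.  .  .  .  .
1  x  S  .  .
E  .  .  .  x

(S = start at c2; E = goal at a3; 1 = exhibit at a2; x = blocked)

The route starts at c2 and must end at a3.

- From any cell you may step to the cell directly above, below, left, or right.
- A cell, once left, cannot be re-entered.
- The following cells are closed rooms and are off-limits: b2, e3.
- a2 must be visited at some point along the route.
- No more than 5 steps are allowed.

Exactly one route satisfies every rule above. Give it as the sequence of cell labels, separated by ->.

The budget equals the shortest possible length, so every move has to be on a shortest route through the required cells.
Route from c2: up 1 to c1, left 2 to a1, down 2 to a3 — 5 moves in all.
Check: all required cells visited; 5 ≤ 5 moves.

c2 -> c1 -> b1 -> a1 -> a2 -> a3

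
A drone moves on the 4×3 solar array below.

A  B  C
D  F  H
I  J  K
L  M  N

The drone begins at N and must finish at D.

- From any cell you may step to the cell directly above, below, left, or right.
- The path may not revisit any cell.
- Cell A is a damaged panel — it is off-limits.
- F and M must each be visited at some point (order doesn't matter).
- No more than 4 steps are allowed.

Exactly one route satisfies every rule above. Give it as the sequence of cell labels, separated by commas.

The 4-move cap with required stops at F, M leaves no slack for detours.
Route from N: left to M, 2× up (reaching F), left to D — 4 moves in all.
Check: all required cells visited; 4 ≤ 4 moves.

N, M, J, F, D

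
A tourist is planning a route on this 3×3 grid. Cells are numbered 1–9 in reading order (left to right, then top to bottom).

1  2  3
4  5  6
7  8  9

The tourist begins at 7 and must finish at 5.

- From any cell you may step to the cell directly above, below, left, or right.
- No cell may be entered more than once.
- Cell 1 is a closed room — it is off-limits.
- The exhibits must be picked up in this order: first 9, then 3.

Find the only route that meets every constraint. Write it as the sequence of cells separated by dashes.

7 - 8 - 9 - 6 - 3 - 2 - 5

The waypoints must appear in the order 9, 3, with no cell reused.
Route from 7: right 2 to 9, up 2 to 3, left 1 to 2, down 1 to 5 — 6 moves in all.
Check: order respected (9 at step 2, 3 at step 4).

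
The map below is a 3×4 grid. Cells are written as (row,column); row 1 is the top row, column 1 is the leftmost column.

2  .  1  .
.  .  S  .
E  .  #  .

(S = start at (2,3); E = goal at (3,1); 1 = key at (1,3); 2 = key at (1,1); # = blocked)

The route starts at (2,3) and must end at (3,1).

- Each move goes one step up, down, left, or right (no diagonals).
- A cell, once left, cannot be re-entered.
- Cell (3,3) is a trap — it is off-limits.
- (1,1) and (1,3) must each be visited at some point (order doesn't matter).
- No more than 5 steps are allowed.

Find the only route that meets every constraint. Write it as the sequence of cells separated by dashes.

Any route must reach (1,1) and (1,3) and still end at (3,1) within 5 moves, so the order of the required stops is forced.
Route from (2,3): up 1 to (1,3), left 2 to (1,1), down 2 to (3,1) — 5 moves in all.
Check: all required cells visited; 5 ≤ 5 moves.

(2,3) - (1,3) - (1,2) - (1,1) - (2,1) - (3,1)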